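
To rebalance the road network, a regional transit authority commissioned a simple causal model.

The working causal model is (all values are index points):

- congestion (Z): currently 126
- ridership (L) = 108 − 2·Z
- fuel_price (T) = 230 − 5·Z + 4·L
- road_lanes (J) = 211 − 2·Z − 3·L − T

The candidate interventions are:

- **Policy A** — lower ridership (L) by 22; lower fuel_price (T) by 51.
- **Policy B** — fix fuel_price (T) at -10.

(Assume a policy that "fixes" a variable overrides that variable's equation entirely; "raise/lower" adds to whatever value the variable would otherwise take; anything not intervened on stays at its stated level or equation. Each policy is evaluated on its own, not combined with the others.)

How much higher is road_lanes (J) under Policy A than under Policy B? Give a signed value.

Policy A (L − 22, T − 51):
  Z = 126
  L = 108 − 2·126 (−22 from intervention) = -166
  T = 230 − 5·126 + 4·(-166) (−51 from intervention) = -1115
  J = 211 − 2·126 − 3·(-166) − (-1115) = 1572
Policy B (T := -10):
  Z = 126
  L = 108 − 2·126 = -144
  T = -10
  J = 211 − 2·126 − 3·(-144) − (-10) = 401
J: 1572 − 401 = 1171

1171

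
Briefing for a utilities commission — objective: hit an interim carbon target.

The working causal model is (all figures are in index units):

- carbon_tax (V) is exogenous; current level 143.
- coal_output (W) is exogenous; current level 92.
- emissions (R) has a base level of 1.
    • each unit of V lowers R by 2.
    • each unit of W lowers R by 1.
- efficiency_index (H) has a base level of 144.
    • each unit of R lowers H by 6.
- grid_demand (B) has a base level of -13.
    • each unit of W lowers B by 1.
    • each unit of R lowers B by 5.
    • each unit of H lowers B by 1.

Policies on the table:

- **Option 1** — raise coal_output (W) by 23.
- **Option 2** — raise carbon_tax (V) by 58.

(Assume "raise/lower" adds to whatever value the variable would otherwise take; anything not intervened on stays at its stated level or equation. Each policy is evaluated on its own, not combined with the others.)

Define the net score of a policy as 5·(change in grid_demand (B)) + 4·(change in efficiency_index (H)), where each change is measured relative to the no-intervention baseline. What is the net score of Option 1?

322

Baseline:
  V = 143
  W = 92
  R = 1 − 2·143 − 92 = -377
  H = 144 − 6·(-377) = 2406
  B = -13 − 92 − 5·(-377) − 2406 = -626
Option 1 (W + 23):
  V = 143
  W = 92 + 23 = 115
  R = 1 − 2·143 − 115 = -400
  H = 144 − 6·(-400) = 2544
  B = -13 − 115 − 5·(-400) − 2544 = -672
ΔB = -672 − (-626) = -46; ΔH = 2544 − 2406 = 138
Score = 5·(-46) + 4·138 = 322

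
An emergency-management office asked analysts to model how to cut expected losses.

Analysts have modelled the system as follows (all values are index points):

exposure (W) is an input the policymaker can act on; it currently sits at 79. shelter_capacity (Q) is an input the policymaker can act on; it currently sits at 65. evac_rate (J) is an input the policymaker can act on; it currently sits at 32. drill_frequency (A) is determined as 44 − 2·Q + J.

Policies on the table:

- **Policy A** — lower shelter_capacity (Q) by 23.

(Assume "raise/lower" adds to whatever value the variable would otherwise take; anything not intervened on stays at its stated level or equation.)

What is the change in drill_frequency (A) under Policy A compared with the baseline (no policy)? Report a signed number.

Baseline:
  Q = 65
  J = 32
  A = 44 − 2·65 + 32 = -54
Policy A (Q − 23):
  Q = 65 − 23 = 42
  J = 32
  A = 44 − 2·42 + 32 = -8
Change in A: -8 − (-54) = 46

46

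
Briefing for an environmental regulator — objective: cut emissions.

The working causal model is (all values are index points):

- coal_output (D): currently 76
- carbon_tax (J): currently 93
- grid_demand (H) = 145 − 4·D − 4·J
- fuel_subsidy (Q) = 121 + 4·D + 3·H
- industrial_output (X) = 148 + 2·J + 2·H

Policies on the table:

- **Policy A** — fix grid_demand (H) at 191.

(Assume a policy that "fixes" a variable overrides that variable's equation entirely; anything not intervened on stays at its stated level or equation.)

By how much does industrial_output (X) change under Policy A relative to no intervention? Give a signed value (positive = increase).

Baseline:
  D = 76
  J = 93
  H = 145 − 4·76 − 4·93 = -531
  X = 148 + 2·93 + 2·(-531) = -728
Policy A (H := 191):
  D = 76
  J = 93
  H = 191
  X = 148 + 2·93 + 2·191 = 716
Change in X: 716 − (-728) = 1444

1444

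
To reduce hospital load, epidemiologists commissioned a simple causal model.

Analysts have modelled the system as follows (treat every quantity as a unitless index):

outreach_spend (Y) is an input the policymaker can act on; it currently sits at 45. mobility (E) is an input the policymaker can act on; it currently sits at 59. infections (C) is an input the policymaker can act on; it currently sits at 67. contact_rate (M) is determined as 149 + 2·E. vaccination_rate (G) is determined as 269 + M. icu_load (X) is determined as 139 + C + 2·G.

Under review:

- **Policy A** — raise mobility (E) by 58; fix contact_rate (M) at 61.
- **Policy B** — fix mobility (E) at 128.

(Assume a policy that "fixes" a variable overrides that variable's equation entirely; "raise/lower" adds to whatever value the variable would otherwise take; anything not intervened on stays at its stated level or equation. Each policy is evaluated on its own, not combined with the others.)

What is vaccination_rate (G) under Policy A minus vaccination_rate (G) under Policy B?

-344

Policy A (E + 58, M := 61):
  E = 59 + 58 = 117
  M = 61
  G = 269 + 61 = 330
Policy B (E := 128):
  E = 128
  M = 149 + 2·128 = 405
  G = 269 + 405 = 674
G: 330 − 674 = -344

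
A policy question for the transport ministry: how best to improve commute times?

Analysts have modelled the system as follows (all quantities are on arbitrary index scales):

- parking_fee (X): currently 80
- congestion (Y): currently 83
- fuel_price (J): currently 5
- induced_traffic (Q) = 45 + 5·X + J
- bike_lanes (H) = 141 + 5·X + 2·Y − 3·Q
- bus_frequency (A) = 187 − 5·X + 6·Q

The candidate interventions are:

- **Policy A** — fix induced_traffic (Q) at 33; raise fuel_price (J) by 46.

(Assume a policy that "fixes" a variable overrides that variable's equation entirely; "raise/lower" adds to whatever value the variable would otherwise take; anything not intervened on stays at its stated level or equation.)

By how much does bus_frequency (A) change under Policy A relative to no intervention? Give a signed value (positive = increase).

-2502

Baseline:
  X = 80
  J = 5
  Q = 45 + 5·80 + 5 = 450
  A = 187 − 5·80 + 6·450 = 2487
Policy A (Q := 33, J + 46):
  X = 80
  J = 5 + 46 = 51
  Q = 33
  A = 187 − 5·80 + 6·33 = -15
Change in A: -15 − 2487 = -2502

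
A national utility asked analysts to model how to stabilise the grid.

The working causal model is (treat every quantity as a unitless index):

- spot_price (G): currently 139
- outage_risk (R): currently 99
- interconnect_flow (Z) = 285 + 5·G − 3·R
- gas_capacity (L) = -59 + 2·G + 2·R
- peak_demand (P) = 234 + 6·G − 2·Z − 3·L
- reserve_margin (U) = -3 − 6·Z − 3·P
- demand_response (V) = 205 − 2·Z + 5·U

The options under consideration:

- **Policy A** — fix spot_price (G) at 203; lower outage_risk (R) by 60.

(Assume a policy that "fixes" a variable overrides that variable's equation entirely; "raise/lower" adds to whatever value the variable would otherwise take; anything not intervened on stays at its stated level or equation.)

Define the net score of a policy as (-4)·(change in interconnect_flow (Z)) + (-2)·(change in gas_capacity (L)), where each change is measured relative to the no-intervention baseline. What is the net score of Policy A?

Baseline:
  G = 139
  R = 99
  Z = 285 + 5·139 − 3·99 = 683
  L = -59 + 2·139 + 2·99 = 417
Policy A (G := 203, R − 60):
  G = 203
  R = 99 − 60 = 39
  Z = 285 + 5·203 − 3·39 = 1183
  L = -59 + 2·203 + 2·39 = 425
ΔZ = 1183 − 683 = 500; ΔL = 425 − 417 = 8
Score = (-4)·500 + (-2)·8 = -2016

-2016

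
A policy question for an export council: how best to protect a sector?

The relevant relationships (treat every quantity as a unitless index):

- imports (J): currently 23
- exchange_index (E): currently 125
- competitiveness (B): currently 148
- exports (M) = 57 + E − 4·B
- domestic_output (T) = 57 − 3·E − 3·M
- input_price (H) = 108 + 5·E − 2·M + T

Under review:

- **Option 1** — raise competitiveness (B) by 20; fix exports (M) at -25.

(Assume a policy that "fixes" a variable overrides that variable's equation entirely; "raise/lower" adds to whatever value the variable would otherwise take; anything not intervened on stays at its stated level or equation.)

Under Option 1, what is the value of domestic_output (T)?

Option 1 (B + 20, M := -25):
  E = 125
  B = 148 + 20 = 168
  M = -25
  T = 57 − 3·125 − 3·(-25) = -243

-243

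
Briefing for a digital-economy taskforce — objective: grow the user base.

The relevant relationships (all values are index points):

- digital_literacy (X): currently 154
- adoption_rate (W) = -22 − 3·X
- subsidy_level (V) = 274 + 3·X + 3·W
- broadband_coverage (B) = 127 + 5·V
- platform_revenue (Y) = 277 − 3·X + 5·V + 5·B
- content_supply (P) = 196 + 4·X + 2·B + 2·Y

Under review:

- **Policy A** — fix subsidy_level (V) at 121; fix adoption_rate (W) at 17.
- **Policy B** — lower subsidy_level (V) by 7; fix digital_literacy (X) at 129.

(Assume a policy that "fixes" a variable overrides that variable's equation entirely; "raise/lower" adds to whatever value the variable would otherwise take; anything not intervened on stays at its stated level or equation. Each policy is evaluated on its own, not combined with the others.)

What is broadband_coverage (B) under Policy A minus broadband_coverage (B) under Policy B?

3470

Policy A (V := 121, W := 17):
  X = 154
  W = 17
  V = 121
  B = 127 + 5·121 = 732
Policy B (V − 7, X := 129):
  X = 129
  W = -22 − 3·129 = -409
  V = 274 + 3·129 + 3·(-409) (−7 from intervention) = -573
  B = 127 + 5·(-573) = -2738
B: 732 − (-2738) = 3470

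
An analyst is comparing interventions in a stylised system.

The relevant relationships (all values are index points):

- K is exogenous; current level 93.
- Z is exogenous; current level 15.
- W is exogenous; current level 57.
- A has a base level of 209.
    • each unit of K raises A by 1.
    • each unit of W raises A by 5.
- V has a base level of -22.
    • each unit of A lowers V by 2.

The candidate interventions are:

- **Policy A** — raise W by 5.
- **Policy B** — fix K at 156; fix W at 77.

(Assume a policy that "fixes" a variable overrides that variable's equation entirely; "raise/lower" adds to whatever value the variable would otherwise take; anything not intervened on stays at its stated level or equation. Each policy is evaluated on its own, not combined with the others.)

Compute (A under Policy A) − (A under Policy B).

Policy A (W + 5):
  K = 93
  W = 57 + 5 = 62
  A = 209 + 93 + 5·62 = 612
Policy B (K := 156, W := 77):
  K = 156
  W = 77
  A = 209 + 156 + 5·77 = 750
A: 612 − 750 = -138

-138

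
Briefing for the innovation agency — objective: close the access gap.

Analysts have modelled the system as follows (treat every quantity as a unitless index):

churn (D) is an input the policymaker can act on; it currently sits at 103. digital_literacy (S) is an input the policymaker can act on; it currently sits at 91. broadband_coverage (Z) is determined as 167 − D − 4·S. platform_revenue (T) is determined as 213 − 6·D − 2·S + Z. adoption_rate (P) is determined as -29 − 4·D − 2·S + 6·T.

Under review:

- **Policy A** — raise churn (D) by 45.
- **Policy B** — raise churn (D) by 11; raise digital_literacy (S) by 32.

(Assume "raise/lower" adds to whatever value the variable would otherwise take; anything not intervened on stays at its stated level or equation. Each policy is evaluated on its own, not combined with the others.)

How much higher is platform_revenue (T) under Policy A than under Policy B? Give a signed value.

-46

Policy A (D + 45):
  D = 103 + 45 = 148
  S = 91
  Z = 167 − 148 − 4·91 = -345
  T = 213 − 6·148 − 2·91 + (-345) = -1202
Policy B (D + 11, S + 32):
  D = 103 + 11 = 114
  S = 91 + 32 = 123
  Z = 167 − 114 − 4·123 = -439
  T = 213 − 6·114 − 2·123 + (-439) = -1156
T: -1202 − (-1156) = -46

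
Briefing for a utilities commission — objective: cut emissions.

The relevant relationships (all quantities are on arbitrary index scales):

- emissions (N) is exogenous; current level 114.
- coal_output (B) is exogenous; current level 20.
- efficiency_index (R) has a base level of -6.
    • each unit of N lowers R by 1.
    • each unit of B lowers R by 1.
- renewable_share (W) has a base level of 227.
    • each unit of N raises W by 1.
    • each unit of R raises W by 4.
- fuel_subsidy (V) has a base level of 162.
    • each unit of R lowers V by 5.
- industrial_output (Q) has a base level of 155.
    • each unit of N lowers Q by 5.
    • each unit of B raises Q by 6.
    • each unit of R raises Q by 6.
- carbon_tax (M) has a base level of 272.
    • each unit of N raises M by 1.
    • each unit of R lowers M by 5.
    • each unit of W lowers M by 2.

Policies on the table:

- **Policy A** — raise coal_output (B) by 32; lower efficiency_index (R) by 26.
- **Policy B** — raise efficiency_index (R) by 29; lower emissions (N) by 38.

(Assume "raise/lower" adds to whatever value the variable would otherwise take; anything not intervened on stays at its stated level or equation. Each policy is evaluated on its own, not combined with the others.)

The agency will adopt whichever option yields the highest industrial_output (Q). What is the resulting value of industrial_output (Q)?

-543

Policy A (B + 32, R − 26):
  N = 114
  B = 20 + 32 = 52
  R = -6 − 114 − 52 (−26 from intervention) = -198
  Q = 155 − 5·114 + 6·52 + 6·(-198) = -1291
Policy B (R + 29, N − 38):
  N = 114 − 38 = 76
  B = 20
  R = -6 − 76 − 20 (+29 from intervention) = -73
  Q = 155 − 5·76 + 6·20 + 6·(-73) = -543
Comparing — Policy A: Q=-1291, Policy B: Q=-543. Highest is -543 (Policy B).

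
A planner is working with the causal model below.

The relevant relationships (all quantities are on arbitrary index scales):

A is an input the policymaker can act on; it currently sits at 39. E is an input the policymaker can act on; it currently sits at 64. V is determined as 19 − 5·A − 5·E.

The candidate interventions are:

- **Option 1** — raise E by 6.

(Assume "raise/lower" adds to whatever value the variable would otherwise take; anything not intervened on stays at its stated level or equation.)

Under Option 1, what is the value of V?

Option 1 (E + 6):
  A = 39
  E = 64 + 6 = 70
  V = 19 − 5·39 − 5·70 = -526

-526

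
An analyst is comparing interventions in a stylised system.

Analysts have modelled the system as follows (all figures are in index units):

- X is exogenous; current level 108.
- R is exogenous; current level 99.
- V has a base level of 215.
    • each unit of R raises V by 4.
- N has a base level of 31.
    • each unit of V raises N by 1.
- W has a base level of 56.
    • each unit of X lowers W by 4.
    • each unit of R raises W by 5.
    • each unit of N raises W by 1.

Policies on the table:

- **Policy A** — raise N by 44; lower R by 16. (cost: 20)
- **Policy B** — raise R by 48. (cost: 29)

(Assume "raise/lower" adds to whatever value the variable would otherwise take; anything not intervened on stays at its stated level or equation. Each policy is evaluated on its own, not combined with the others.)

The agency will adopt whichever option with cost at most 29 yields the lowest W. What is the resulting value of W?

661

Policy A (N + 44, R − 16):
  X = 108
  R = 99 − 16 = 83
  V = 215 + 4·83 = 547
  N = 31 + 547 (+44 from intervention) = 622
  W = 56 − 4·108 + 5·83 + 622 = 661
Policy B (R + 48):
  X = 108
  R = 99 + 48 = 147
  V = 215 + 4·147 = 803
  N = 31 + 803 = 834
  W = 56 − 4·108 + 5·147 + 834 = 1193
Comparing — Policy A: W=661, Policy B: W=1193. Lowest is 661 (Policy A).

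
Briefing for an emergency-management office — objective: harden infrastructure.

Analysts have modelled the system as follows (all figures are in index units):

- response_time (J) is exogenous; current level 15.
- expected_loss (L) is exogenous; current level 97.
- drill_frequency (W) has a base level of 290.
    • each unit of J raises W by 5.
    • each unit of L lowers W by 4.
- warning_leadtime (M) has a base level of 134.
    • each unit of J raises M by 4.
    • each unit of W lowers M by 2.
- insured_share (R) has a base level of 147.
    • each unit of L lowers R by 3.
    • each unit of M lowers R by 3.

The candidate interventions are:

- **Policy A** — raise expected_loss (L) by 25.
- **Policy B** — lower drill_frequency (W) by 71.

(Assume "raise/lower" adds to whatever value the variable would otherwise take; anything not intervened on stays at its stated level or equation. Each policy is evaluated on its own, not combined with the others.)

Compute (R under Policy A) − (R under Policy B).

-249

Policy A (L + 25):
  J = 15
  L = 97 + 25 = 122
  W = 290 + 5·15 − 4·122 = -123
  M = 134 + 4·15 − 2·(-123) = 440
  R = 147 − 3·122 − 3·440 = -1539
Policy B (W − 71):
  J = 15
  L = 97
  W = 290 + 5·15 − 4·97 (−71 from intervention) = -94
  M = 134 + 4·15 − 2·(-94) = 382
  R = 147 − 3·97 − 3·382 = -1290
R: -1539 − (-1290) = -249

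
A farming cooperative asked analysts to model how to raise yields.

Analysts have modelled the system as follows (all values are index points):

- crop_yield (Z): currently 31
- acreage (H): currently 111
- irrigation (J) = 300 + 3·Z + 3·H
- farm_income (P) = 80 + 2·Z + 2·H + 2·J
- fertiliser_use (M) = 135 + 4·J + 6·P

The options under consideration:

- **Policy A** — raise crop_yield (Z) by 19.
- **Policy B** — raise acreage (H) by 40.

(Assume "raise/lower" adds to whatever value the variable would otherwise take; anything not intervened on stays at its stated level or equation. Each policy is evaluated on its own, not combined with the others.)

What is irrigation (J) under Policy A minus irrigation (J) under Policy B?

Policy A (Z + 19):
  Z = 31 + 19 = 50
  H = 111
  J = 300 + 3·50 + 3·111 = 783
Policy B (H + 40):
  Z = 31
  H = 111 + 40 = 151
  J = 300 + 3·31 + 3·151 = 846
J: 783 − 846 = -63

-63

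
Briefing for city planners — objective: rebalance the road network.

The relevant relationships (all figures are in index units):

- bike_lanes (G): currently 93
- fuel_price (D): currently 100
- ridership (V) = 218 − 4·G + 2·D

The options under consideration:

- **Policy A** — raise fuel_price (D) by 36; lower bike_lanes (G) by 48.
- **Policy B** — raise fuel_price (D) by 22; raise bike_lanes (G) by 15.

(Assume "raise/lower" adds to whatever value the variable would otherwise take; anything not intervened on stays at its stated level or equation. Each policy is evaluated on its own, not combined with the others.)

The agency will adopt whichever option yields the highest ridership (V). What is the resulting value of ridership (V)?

310

Policy A (D + 36, G − 48):
  G = 93 − 48 = 45
  D = 100 + 36 = 136
  V = 218 − 4·45 + 2·136 = 310
Policy B (D + 22, G + 15):
  G = 93 + 15 = 108
  D = 100 + 22 = 122
  V = 218 − 4·108 + 2·122 = 30
Comparing — Policy A: V=310, Policy B: V=30. Highest is 310 (Policy A).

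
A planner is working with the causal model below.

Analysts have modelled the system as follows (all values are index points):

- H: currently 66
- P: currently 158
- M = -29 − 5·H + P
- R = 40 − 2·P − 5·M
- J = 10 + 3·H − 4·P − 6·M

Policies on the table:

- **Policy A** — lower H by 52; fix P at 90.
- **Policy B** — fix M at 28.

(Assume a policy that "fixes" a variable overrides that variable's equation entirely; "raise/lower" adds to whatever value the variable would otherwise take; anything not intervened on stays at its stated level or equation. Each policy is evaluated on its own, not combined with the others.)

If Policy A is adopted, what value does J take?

Policy A (H − 52, P := 90):
  H = 66 − 52 = 14
  P = 90
  M = -29 − 5·14 + 90 = -9
  J = 10 + 3·14 − 4·90 − 6·(-9) = -254

-254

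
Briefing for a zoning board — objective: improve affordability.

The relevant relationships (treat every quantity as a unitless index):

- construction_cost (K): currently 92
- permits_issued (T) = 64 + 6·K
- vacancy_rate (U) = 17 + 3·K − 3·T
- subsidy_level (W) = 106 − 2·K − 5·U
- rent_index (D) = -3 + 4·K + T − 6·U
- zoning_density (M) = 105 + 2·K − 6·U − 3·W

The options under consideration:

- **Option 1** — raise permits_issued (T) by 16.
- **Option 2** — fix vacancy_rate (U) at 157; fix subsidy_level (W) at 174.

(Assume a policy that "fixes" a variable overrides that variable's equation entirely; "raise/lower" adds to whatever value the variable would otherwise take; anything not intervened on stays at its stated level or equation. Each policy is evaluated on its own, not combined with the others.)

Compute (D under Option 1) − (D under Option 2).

10576

Option 1 (T + 16):
  K = 92
  T = 64 + 6·92 (+16 from intervention) = 632
  U = 17 + 3·92 − 3·632 = -1603
  D = -3 + 4·92 + 632 − 6·(-1603) = 10615
Option 2 (U := 157, W := 174):
  K = 92
  T = 64 + 6·92 = 616
  U = 157
  D = -3 + 4·92 + 616 − 6·157 = 39
D: 10615 − 39 = 10576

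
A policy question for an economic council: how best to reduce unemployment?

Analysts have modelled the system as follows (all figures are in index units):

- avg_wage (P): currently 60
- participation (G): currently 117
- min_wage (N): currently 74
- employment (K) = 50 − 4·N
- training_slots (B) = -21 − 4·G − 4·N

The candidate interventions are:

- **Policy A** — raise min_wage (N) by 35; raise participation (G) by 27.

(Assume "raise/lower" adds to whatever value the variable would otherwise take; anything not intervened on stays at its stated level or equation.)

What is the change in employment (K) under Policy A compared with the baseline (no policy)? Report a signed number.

Baseline:
  N = 74
  K = 50 − 4·74 = -246
Policy A (N + 35, G + 27):
  N = 74 + 35 = 109
  K = 50 − 4·109 = -386
Change in K: -386 − (-246) = -140

-140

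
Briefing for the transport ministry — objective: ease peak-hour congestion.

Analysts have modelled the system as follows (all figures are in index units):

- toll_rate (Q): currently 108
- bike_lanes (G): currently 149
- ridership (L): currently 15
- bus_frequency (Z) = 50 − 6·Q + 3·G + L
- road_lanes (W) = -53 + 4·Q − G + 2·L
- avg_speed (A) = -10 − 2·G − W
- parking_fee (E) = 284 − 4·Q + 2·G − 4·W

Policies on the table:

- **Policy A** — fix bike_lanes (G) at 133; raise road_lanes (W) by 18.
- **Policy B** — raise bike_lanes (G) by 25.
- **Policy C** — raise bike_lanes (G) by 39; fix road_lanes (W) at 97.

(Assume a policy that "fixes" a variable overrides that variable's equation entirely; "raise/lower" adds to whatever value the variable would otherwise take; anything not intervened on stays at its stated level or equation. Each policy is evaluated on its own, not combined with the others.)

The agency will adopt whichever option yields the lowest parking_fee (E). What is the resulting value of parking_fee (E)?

Policy A (G := 133, W + 18):
  Q = 108
  G = 133
  L = 15
  W = -53 + 4·108 − 133 + 2·15 (+18 from intervention) = 294
  E = 284 − 4·108 + 2·133 − 4·294 = -1058
Policy B (G + 25):
  Q = 108
  G = 149 + 25 = 174
  L = 15
  W = -53 + 4·108 − 174 + 2·15 = 235
  E = 284 − 4·108 + 2·174 − 4·235 = -740
Policy C (G + 39, W := 97):
  Q = 108
  G = 149 + 39 = 188
  L = 15
  W = 97
  E = 284 − 4·108 + 2·188 − 4·97 = -160
Comparing — Policy A: E=-1058, Policy B: E=-740, Policy C: E=-160. Lowest is -1058 (Policy A).

-1058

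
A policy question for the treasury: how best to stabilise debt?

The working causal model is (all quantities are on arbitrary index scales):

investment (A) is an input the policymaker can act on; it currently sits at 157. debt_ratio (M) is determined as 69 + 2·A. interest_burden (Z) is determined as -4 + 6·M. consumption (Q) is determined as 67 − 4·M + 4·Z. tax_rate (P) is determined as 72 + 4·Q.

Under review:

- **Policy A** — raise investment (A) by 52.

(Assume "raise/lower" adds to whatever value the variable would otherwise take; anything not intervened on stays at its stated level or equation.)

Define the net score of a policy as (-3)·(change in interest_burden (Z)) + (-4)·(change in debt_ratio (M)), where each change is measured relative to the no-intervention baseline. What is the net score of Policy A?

-2288

Baseline:
  A = 157
  M = 69 + 2·157 = 383
  Z = -4 + 6·383 = 2294
Policy A (A + 52):
  A = 157 + 52 = 209
  M = 69 + 2·209 = 487
  Z = -4 + 6·487 = 2918
ΔZ = 2918 − 2294 = 624; ΔM = 487 − 383 = 104
Score = (-3)·624 + (-4)·104 = -2288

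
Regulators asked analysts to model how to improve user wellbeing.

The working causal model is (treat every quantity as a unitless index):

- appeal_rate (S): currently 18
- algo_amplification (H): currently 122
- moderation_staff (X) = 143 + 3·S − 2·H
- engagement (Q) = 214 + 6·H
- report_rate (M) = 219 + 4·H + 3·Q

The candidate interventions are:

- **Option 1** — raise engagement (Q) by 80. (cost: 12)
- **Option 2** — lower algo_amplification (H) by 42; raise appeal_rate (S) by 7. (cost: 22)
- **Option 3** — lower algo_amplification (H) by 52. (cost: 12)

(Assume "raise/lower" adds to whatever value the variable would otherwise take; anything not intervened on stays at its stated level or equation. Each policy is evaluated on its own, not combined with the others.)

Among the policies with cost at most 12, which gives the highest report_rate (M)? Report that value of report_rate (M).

3785

Option 1 (Q + 80):
  H = 122
  Q = 214 + 6·122 (+80 from intervention) = 1026
  M = 219 + 4·122 + 3·1026 = 3785
Option 3 (H − 52):
  H = 122 − 52 = 70
  Q = 214 + 6·70 = 634
  M = 219 + 4·70 + 3·634 = 2401
Comparing — Option 1: M=3785, Option 3: M=2401. Highest is 3785 (Option 1).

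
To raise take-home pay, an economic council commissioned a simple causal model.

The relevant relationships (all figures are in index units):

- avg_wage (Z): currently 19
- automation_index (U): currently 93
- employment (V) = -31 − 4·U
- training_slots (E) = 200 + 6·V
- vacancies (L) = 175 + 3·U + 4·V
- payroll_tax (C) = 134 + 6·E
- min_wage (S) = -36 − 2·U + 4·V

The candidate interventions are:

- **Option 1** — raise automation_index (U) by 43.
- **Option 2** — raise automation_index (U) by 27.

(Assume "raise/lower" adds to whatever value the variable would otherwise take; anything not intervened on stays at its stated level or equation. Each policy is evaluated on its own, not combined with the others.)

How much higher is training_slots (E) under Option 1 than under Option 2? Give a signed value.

-384

Option 1 (U + 43):
  U = 93 + 43 = 136
  V = -31 − 4·136 = -575
  E = 200 + 6·(-575) = -3250
Option 2 (U + 27):
  U = 93 + 27 = 120
  V = -31 − 4·120 = -511
  E = 200 + 6·(-511) = -2866
E: -3250 − (-2866) = -384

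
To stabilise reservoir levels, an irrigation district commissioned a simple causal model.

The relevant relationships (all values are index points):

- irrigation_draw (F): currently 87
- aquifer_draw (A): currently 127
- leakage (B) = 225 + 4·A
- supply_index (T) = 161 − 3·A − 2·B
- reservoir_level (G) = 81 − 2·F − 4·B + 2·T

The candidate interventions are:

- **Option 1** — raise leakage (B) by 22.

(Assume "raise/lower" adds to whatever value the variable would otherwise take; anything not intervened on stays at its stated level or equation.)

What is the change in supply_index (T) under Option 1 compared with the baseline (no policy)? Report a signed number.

Baseline:
  A = 127
  B = 225 + 4·127 = 733
  T = 161 − 3·127 − 2·733 = -1686
Option 1 (B + 22):
  A = 127
  B = 225 + 4·127 (+22 from intervention) = 755
  T = 161 − 3·127 − 2·755 = -1730
Change in T: -1730 − (-1686) = -44

-44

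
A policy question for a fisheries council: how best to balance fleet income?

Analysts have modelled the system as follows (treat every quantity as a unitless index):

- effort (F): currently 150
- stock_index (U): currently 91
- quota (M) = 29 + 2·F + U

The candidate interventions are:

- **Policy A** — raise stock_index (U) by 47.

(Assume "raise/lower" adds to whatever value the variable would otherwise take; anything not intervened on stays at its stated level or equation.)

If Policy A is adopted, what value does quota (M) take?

467

Policy A (U + 47):
  F = 150
  U = 91 + 47 = 138
  M = 29 + 2·150 + 138 = 467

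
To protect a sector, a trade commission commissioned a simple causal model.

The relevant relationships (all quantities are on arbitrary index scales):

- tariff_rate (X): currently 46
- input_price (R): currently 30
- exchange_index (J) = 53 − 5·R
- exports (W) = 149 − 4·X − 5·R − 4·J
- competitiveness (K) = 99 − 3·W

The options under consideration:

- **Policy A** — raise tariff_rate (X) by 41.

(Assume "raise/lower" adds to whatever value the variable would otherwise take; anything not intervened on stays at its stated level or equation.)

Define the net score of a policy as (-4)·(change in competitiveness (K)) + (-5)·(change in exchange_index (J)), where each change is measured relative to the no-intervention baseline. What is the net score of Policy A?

-1968

Baseline:
  X = 46
  R = 30
  J = 53 − 5·30 = -97
  W = 149 − 4·46 − 5·30 − 4·(-97) = 203
  K = 99 − 3·203 = -510
Policy A (X + 41):
  X = 46 + 41 = 87
  R = 30
  J = 53 − 5·30 = -97
  W = 149 − 4·87 − 5·30 − 4·(-97) = 39
  K = 99 − 3·39 = -18
ΔK = -18 − (-510) = 492; ΔJ = -97 − (-97) = 0
Score = (-4)·492 + (-5)·0 = -1968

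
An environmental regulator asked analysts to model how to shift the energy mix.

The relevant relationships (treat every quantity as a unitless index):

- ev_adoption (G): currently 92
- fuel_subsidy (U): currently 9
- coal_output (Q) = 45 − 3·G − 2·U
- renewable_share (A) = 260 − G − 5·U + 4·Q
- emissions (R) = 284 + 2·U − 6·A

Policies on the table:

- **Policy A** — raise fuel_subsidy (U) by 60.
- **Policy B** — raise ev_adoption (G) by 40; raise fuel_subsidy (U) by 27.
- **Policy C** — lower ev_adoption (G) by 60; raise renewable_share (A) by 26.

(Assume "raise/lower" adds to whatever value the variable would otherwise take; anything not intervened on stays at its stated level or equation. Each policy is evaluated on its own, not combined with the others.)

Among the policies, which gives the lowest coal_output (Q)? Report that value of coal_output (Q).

Policy A (U + 60):
  G = 92
  U = 9 + 60 = 69
  Q = 45 − 3·92 − 2·69 = -369
Policy B (G + 40, U + 27):
  G = 92 + 40 = 132
  U = 9 + 27 = 36
  Q = 45 − 3·132 − 2·36 = -423
Policy C (G − 60, A + 26):
  G = 92 − 60 = 32
  U = 9
  Q = 45 − 3·32 − 2·9 = -69
Comparing — Policy A: Q=-369, Policy B: Q=-423, Policy C: Q=-69. Lowest is -423 (Policy B).

-423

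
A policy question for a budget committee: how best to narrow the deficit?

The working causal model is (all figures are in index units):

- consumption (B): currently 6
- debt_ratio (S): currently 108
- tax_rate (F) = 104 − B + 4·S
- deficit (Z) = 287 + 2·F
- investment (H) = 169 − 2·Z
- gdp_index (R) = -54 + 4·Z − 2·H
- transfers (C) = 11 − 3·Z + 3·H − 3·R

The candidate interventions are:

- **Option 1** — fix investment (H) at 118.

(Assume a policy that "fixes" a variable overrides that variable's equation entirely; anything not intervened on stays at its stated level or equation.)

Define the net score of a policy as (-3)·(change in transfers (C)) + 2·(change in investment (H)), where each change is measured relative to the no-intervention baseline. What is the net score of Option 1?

Baseline:
  B = 6
  S = 108
  F = 104 − 6 + 4·108 = 530
  Z = 287 + 2·530 = 1347
  H = 169 − 2·1347 = -2525
  R = -54 + 4·1347 − 2·(-2525) = 10384
  C = 11 − 3·1347 + 3·(-2525) − 3·10384 = -42757
Option 1 (H := 118):
  B = 6
  S = 108
  F = 104 − 6 + 4·108 = 530
  Z = 287 + 2·530 = 1347
  H = 118
  R = -54 + 4·1347 − 2·118 = 5098
  C = 11 − 3·1347 + 3·118 − 3·5098 = -18970
ΔC = -18970 − (-42757) = 23787; ΔH = 118 − (-2525) = 2643
Score = (-3)·23787 + 2·2643 = -66075

-66075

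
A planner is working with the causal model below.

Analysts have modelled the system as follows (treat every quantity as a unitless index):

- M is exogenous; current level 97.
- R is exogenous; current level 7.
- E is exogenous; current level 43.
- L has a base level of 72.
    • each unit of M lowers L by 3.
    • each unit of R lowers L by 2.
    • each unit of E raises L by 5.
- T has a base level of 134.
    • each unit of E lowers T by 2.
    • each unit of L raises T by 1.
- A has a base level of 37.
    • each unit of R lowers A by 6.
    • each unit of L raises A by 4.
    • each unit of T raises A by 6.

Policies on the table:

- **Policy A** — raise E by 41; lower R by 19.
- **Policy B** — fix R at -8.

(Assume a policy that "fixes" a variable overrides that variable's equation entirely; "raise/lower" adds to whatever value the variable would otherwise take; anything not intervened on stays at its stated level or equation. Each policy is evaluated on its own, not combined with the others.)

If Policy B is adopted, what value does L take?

Policy B (R := -8):
  M = 97
  R = -8
  E = 43
  L = 72 − 3·97 − 2·(-8) + 5·43 = 12

12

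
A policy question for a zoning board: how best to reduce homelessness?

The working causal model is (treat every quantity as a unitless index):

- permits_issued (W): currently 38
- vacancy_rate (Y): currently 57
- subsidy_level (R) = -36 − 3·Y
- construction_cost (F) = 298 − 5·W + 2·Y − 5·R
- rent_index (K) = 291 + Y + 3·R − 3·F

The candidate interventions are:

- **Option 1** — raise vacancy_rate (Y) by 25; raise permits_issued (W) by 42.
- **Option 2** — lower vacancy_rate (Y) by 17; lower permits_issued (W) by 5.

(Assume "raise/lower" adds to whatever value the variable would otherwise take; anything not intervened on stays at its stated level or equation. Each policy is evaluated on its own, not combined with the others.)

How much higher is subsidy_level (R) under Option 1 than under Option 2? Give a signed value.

-126

Option 1 (Y + 25, W + 42):
  Y = 57 + 25 = 82
  R = -36 − 3·82 = -282
Option 2 (Y − 17, W − 5):
  Y = 57 − 17 = 40
  R = -36 − 3·40 = -156
R: -282 − (-156) = -126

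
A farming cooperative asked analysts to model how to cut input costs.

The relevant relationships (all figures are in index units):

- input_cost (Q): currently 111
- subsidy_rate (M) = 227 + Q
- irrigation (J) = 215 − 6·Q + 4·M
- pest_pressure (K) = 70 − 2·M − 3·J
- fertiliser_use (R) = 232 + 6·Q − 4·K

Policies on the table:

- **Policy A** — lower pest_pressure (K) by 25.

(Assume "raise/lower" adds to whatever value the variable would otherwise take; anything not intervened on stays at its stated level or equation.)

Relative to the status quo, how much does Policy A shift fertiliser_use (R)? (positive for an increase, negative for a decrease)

Baseline:
  Q = 111
  M = 227 + 111 = 338
  J = 215 − 6·111 + 4·338 = 901
  K = 70 − 2·338 − 3·901 = -3309
  R = 232 + 6·111 − 4·(-3309) = 14134
Policy A (K − 25):
  Q = 111
  M = 227 + 111 = 338
  J = 215 − 6·111 + 4·338 = 901
  K = 70 − 2·338 − 3·901 (−25 from intervention) = -3334
  R = 232 + 6·111 − 4·(-3334) = 14234
Change in R: 14234 − 14134 = 100

100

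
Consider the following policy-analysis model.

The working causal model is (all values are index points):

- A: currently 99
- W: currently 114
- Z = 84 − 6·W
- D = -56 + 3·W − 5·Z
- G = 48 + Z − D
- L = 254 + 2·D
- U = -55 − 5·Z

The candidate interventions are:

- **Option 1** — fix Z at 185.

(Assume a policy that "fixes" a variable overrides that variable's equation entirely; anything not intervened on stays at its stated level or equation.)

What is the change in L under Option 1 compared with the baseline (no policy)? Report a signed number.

-7850

Baseline:
  W = 114
  Z = 84 − 6·114 = -600
  D = -56 + 3·114 − 5·(-600) = 3286
  L = 254 + 2·3286 = 6826
Option 1 (Z := 185):
  W = 114
  Z = 185
  D = -56 + 3·114 − 5·185 = -639
  L = 254 + 2·(-639) = -1024
Change in L: -1024 − 6826 = -7850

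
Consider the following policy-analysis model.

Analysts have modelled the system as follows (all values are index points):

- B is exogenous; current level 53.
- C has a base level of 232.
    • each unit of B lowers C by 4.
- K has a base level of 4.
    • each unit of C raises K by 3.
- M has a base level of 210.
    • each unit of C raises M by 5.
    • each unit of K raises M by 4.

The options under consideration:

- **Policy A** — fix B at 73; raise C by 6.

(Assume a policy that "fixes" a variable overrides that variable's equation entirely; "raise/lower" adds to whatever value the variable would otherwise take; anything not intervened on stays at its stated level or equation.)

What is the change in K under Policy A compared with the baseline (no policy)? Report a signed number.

Baseline:
  B = 53
  C = 232 − 4·53 = 20
  K = 4 + 3·20 = 64
Policy A (B := 73, C + 6):
  B = 73
  C = 232 − 4·73 (+6 from intervention) = -54
  K = 4 + 3·(-54) = -158
Change in K: -158 − 64 = -222

-222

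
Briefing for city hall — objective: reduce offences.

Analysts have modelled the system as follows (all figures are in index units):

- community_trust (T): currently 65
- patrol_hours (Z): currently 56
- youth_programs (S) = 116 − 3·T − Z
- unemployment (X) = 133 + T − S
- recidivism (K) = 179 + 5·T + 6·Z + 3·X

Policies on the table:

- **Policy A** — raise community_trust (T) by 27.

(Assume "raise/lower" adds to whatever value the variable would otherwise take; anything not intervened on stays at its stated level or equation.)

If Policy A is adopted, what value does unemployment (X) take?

Policy A (T + 27):
  T = 65 + 27 = 92
  Z = 56
  S = 116 − 3·92 − 56 = -216
  X = 133 + 92 − (-216) = 441

441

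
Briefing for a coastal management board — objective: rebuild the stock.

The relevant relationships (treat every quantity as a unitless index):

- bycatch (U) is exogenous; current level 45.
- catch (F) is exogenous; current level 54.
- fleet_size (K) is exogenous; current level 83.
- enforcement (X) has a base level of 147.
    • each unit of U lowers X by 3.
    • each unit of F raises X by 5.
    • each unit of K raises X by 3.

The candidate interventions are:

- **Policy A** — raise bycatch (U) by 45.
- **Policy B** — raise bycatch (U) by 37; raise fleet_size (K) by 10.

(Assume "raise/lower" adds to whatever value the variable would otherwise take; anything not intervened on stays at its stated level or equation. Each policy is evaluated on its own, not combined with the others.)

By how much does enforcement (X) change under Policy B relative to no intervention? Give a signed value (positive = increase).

-81

Baseline:
  U = 45
  F = 54
  K = 83
  X = 147 − 3·45 + 5·54 + 3·83 = 531
Policy B (U + 37, K + 10):
  U = 45 + 37 = 82
  F = 54
  K = 83 + 10 = 93
  X = 147 − 3·82 + 5·54 + 3·93 = 450
Change in X: 450 − 531 = -81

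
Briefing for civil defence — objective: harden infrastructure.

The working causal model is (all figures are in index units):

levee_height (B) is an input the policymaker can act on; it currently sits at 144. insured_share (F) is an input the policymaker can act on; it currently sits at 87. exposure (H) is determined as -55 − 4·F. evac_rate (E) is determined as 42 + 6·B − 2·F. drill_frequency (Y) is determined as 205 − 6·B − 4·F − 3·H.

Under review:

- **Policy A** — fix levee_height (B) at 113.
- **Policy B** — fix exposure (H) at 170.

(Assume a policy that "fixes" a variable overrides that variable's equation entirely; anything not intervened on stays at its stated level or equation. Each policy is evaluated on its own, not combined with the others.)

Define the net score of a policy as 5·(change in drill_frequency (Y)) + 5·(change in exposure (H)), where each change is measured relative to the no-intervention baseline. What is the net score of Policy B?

-5730

Baseline:
  B = 144
  F = 87
  H = -55 − 4·87 = -403
  Y = 205 − 6·144 − 4·87 − 3·(-403) = 202
Policy B (H := 170):
  B = 144
  F = 87
  H = 170
  Y = 205 − 6·144 − 4·87 − 3·170 = -1517
ΔY = -1517 − 202 = -1719; ΔH = 170 − (-403) = 573
Score = 5·(-1719) + 5·573 = -5730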